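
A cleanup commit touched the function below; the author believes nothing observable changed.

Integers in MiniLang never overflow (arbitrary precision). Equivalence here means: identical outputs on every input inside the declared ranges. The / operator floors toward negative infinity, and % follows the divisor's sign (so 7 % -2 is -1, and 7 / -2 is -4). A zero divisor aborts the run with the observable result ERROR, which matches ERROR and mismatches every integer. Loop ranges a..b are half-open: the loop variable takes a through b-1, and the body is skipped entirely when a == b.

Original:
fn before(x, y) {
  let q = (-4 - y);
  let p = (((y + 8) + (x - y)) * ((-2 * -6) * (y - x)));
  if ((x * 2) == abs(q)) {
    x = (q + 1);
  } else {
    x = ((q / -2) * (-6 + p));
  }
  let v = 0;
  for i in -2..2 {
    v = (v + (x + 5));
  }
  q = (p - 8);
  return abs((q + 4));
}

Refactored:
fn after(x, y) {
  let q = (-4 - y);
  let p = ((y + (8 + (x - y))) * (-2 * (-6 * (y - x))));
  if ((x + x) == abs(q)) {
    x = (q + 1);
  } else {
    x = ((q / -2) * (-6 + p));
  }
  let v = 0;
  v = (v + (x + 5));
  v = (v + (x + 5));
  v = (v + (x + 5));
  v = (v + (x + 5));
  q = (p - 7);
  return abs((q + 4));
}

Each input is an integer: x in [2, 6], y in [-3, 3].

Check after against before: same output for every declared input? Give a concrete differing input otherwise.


Run the pair on x=2, y=-3.
before: q becomes -1; next p becomes -600; next ((x * 2) == abs(q)) evaluates to false; next x becomes 0; next v becomes 0; next at i=-2:; next v becomes 5; next at i=-1:; next v becomes 10; next at i=0:; next v becomes 15; next at i=1:; next v becomes 20; next q becomes -608; next final value 604
after: q becomes -1; next p becomes -600; next ((x + x) == abs(q)) evaluates to false; next x becomes 0; next v becomes 0; next v becomes 5; next v becomes 10; next v becomes 15; next v becomes 20; next q becomes -607; next final value 603
604 != 603, so the rewrite changes behavior.
verdict: not equivalent; witness: x=2, y=-3


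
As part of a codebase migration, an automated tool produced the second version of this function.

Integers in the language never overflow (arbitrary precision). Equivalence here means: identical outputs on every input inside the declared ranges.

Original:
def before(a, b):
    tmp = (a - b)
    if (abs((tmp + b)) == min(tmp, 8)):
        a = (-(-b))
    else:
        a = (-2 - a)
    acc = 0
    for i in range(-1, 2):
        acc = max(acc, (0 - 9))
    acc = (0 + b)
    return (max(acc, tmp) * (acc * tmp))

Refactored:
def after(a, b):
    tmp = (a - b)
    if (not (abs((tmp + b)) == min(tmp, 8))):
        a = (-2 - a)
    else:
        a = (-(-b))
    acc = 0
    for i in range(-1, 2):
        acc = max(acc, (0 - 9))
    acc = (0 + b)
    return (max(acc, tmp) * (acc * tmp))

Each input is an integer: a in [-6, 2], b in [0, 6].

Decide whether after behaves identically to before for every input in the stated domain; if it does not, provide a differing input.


Reading the diff, among the changes: boolean connective usage differs.
As a probe, take a=-1, b=4: before runs tmp = -5; (abs((tmp + b)) == min(tmp, 8)) -> false; a = -1; acc = 0; [i=-1]; acc = 0; [i=0]; acc = 0; [i=1]; acc = 0; acc = 4; return -80; after runs tmp = -5; (not (abs((tmp + b)) == min(tmp, 8))) -> true; a = -1; acc = 0; [i=-1]; acc = 0; [i=0]; acc = 0; [i=1]; acc = 0; acc = 4; return -80; both end at -80.
An exhaustive pass over the 63 declared inputs shows identical outputs.
verdict: equivalent


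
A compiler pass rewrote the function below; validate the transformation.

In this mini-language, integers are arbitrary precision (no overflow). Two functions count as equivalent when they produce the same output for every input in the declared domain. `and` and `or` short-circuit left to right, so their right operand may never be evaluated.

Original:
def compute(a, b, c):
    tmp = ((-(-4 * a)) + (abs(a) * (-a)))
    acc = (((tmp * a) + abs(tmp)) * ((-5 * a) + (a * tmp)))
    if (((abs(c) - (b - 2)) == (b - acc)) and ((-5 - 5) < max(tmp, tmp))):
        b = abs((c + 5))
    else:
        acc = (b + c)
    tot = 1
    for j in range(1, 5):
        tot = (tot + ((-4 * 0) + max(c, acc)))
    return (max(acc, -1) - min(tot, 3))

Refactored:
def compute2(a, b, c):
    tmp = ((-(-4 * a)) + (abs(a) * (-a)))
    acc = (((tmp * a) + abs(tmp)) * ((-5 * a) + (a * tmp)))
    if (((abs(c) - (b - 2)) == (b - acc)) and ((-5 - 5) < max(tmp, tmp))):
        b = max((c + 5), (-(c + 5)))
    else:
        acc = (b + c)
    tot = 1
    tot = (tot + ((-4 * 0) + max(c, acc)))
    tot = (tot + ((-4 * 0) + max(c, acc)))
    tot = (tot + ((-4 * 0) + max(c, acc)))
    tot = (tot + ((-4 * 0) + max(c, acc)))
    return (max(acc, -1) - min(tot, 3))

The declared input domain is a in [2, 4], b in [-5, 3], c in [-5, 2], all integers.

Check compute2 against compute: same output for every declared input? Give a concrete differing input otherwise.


Changes here: constant usage differs, plus min/max/abs usage differs, plus arithmetic usage differs, plus statement counts differ, plus loop structure differs, plus local variable names differ; the full 216-point sweep finds no disagreement.
verdict: equivalent


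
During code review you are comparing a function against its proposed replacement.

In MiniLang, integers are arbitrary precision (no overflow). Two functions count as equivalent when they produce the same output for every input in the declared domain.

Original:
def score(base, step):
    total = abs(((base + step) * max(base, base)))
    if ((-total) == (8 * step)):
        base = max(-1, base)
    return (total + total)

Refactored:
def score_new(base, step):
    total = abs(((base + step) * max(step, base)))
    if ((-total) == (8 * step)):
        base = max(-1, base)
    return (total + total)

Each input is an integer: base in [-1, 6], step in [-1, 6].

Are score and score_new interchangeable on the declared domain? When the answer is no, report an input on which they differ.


Try base=-1, step=0.
score: total := 1 | ((-total) == (8 * step)): false | result 2
score_new: total := 0 | ((-total) == (8 * step)): true | base := -1 | result 0
2 != 0, so the rewrite changes behavior.
verdict: not equivalent; witness: base=-1, step=0


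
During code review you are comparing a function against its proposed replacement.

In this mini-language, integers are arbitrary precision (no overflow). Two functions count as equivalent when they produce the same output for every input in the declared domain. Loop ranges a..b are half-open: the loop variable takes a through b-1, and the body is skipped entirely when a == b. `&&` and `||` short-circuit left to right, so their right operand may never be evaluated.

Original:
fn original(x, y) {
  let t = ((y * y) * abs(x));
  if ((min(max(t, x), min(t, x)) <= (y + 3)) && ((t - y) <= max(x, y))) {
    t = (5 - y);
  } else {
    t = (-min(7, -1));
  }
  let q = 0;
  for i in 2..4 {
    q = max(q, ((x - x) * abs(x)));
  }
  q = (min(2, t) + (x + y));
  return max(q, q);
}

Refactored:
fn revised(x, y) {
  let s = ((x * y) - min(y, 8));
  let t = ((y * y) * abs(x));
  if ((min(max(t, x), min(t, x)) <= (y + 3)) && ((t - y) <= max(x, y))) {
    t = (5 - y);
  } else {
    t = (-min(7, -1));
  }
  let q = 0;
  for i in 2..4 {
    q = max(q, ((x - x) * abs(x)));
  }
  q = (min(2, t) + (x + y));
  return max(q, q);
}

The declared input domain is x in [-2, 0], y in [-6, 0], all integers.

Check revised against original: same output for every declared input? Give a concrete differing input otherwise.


Differences: local variable names differ, constant usage differs, arithmetic usage differs, statement counts differ, min/max/abs usage differs — yet all 21 inputs agree.
verdict: equivalent


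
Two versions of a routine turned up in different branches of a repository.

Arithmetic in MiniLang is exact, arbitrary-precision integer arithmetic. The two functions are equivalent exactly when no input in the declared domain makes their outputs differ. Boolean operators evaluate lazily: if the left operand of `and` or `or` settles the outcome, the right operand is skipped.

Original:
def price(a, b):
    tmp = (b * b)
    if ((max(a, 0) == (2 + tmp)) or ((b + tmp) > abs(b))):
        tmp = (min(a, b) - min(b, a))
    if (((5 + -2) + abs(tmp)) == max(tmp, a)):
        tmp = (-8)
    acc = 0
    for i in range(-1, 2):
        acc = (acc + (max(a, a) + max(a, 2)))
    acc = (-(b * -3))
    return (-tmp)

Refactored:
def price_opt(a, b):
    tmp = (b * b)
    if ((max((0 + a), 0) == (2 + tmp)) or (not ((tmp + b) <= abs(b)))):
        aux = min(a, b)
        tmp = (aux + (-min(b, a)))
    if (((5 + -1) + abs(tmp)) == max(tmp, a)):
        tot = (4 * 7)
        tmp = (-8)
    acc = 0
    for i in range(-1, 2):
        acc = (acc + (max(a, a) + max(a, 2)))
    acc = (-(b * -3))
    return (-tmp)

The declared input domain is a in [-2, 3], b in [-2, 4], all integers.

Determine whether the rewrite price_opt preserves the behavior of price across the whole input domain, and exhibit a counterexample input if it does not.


Try a=3, b=-1.
price: tmp = 1; ((max(a, 0) == (2 + tmp)) or ((b + tmp) > abs(b))) -> true; tmp = 0; (((5 + -2) + abs(tmp)) == max(tmp, a)) -> true; tmp = -8; acc = 0; [i=-1]; acc = 6; [i=0]; acc = 12; [i=1]; acc = 18; acc = -3; return 8
price_opt: tmp = 1; ((max((0 + a), 0) == (2 + tmp)) or (not ((tmp + b) <= abs(b)))) -> true; aux = -1; tmp = 0; (((5 + -1) + abs(tmp)) == max(tmp, a)) -> false; acc = 0; [i=-1]; acc = 6; [i=0]; acc = 12; [i=1]; acc = 18; acc = -3; return 0
8 against 0: the behavior changed.
verdict: not equivalent; witness: a=3, b=-1


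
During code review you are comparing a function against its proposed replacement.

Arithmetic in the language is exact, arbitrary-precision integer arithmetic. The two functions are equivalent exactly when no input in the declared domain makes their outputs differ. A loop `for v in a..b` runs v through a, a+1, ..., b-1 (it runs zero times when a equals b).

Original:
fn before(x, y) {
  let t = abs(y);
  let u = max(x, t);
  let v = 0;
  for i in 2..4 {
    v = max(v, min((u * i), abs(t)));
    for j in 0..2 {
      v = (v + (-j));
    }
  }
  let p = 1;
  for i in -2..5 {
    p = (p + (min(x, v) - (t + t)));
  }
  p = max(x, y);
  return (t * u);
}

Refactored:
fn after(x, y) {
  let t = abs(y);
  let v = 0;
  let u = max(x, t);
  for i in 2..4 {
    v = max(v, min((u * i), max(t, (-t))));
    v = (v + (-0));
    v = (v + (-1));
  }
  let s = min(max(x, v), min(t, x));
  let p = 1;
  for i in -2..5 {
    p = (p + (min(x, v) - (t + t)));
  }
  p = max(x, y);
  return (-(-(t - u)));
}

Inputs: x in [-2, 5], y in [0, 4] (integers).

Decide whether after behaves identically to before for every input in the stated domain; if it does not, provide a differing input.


x=-2, y=1 yields 1 from before but 0 from after.
verdict: not equivalent; witness: x=-2, y=1


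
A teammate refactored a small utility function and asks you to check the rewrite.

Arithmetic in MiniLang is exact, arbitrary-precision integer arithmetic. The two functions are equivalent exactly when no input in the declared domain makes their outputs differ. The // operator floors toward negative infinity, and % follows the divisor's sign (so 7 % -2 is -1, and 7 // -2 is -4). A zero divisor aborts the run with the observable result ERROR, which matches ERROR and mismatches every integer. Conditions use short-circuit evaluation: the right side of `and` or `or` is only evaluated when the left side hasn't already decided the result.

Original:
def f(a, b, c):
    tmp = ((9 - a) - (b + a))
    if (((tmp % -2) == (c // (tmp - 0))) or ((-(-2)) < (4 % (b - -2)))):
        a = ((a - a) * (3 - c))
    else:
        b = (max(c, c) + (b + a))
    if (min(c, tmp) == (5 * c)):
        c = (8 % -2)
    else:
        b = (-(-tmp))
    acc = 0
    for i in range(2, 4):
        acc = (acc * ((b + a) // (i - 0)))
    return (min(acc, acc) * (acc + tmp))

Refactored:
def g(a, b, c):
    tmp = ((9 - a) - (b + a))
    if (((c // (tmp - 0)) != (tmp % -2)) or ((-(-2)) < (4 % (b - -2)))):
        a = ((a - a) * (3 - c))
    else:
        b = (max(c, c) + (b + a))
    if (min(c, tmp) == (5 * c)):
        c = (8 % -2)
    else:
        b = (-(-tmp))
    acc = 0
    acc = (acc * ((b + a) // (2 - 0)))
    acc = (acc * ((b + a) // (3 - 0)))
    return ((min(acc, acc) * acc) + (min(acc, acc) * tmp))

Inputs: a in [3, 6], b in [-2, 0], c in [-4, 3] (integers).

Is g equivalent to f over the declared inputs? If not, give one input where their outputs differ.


Not equivalent: a=3, b=-2, c=-4 separates them (0 vs ERROR).
f: tmp=5, then (((tmp % -2) == (c // (tmp - 0))) or ((-(-2)) < (4 % (b - -2)))) is true, then a=0, then (min(c, tmp) == (5 * c)) is false, then b=5, then acc=0, then (i=2), then acc=0, then (i=3), then acc=0, then returns 0
g: tmp=5, then a zero divisor aborts: ERROR
verdict: not equivalent; witness: a=3, b=-2, c=-4


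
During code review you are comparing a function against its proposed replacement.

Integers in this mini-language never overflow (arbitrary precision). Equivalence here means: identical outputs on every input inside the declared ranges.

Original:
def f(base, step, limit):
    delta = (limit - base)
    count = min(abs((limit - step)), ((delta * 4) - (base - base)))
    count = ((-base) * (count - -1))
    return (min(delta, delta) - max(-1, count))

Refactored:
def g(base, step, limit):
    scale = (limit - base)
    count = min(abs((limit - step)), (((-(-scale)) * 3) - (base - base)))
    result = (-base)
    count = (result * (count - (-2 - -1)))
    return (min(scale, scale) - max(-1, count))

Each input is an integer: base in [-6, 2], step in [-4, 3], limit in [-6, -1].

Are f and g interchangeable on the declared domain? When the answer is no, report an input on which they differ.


Not equivalent: base=-6, step=-1, limit=-5 separates them (-29 vs -23).
f: delta=1, then count=4, then count=30, then returns -29
g: scale=1, then count=3, then result=6, then count=24, then returns -23
verdict: not equivalent; witness: base=-6, step=-1, limit=-5


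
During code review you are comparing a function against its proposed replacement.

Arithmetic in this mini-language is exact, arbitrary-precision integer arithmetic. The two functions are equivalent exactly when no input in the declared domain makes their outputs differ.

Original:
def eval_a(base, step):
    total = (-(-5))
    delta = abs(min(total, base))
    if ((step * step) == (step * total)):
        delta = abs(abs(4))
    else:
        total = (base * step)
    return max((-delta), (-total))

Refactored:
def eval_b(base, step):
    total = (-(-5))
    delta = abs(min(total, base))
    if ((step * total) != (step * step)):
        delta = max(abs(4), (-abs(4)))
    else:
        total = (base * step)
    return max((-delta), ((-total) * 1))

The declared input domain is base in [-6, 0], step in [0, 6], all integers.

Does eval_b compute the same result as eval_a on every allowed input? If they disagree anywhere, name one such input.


Take base=-6, step=0.
eval_a: total = 5; delta = 6; ((step * step) == (step * total)) -> true; delta = 4; return -4
eval_b: total = 5; delta = 6; ((step * total) != (step * step)) -> false; total = 0; return 0
-4 and 0 differ, so these are not the same function on this domain.
verdict: not equivalent; witness: base=-6, step=0


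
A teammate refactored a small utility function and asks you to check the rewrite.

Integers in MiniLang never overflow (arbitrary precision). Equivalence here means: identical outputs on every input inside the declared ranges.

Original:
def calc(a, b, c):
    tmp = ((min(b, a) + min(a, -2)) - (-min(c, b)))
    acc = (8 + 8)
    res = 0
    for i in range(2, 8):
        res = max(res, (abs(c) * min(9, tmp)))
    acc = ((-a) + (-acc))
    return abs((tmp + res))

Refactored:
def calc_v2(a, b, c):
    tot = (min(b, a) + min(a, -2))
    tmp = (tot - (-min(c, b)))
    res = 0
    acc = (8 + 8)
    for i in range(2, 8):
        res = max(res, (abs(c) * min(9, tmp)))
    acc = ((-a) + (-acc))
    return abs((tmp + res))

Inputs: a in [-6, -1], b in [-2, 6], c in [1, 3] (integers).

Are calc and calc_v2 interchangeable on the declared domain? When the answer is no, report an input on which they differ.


Reading the diff, among the changes: local variable names differ; and statement counts differ.
Spot check at a=-5, b=1, c=2 — calc: tmp := -9 | acc := 16 | res := 0 | iter i=2: | res := 0 | iter i=3: | res := 0 | iter i=4: | res := 0 | iter i=5: | res := 0 | iter i=6: | res := 0 | iter i=7: | res := 0 | acc := -11 | result 9. calc_v2: tot := -10 | tmp := -9 | res := 0 | acc := 16 | iter i=2: | res := 0 | iter i=3: | res := 0 | iter i=4: | res := 0 | iter i=5: | res := 0 | iter i=6: | res := 0 | iter i=7: | res := 0 | acc := -11 | result 9. Both give 9.
Sweeping the whole domain (162 inputs) finds no disagreement.
verdict: equivalent


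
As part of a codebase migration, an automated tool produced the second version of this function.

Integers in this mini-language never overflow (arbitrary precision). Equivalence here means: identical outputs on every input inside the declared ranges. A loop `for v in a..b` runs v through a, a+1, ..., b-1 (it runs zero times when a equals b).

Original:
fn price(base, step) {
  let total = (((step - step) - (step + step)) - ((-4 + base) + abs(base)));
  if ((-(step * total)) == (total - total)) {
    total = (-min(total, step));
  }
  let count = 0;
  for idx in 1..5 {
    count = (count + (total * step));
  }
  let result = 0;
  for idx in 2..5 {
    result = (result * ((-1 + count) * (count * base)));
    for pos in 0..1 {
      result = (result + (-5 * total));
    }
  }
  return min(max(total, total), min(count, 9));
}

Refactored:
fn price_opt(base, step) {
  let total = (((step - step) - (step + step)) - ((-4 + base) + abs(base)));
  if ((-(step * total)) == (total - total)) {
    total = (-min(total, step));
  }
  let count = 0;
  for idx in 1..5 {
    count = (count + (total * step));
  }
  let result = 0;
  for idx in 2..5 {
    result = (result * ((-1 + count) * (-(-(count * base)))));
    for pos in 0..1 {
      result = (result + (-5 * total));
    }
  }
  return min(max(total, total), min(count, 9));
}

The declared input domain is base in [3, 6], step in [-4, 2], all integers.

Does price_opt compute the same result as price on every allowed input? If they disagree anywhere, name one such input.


The two versions differ — the changes include same computation, different form.
One worked example (base=4, step=-2) — price: total := 0 | ((-(step * total)) == (total - total)): true | total := 2 | count := 0 | iter idx=1: | count := -4 | iter idx=2: | count := -8 | iter idx=3: | count := -12 | iter idx=4: | count := -16 | result := 0 | iter idx=2: | result := 0 | iter pos=0: | result := -10 | iter idx=3: | result := -10880 | iter pos=0: | result := -10890 | iter idx=4: | result := -11848320 | iter pos=0: | result := -11848330 | result -16; price_opt: total := 0 | ((-(step * total)) == (total - total)): true | total := 2 | count := 0 | iter idx=1: | count := -4 | iter idx=2: | count := -8 | iter idx=3: | count := -12 | iter idx=4: | count := -16 | result := 0 | iter idx=2: | result := 0 | iter pos=0: | result := -10 | iter idx=3: | result := -10880 | iter pos=0: | result := -10890 | iter idx=4: | result := -11848320 | iter pos=0: | result := -11848330 | result -16; agreement on -16.
Across all 28 domain points the two functions coincide.
verdict: equivalent


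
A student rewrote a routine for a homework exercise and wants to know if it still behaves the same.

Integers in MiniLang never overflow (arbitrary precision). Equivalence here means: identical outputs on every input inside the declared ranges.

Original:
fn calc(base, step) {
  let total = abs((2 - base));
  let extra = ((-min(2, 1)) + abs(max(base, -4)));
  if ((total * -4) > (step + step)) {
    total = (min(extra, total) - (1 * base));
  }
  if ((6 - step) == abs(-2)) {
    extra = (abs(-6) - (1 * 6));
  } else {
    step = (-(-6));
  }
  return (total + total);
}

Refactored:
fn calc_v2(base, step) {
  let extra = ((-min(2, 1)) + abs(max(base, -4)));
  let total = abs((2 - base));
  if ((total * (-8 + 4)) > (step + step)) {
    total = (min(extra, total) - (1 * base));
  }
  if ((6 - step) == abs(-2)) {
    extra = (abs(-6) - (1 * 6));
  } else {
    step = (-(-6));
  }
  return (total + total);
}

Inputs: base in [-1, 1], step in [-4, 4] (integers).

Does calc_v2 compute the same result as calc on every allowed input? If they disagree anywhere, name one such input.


Equivalent — the differences include constant usage differs; arithmetic usage differs, yet no declared input distinguishes the two.
Spot check at base=-1, step=-3 — calc: total becomes 3; next extra becomes 0; next ((total * -4) > (step + step)) evaluates to false; next ((6 - step) == abs(-2)) evaluates to false; next step becomes 6; next final value 6. calc_v2: extra becomes 0; next total becomes 3; next ((total * (-8 + 4)) > (step + step)) evaluates to false; next ((6 - step) == abs(-2)) evaluates to false; next step becomes 6; next final value 6. Both give 6.
Checked all 27 inputs in the declared domain: the outputs agree on every one.
verdict: equivalent


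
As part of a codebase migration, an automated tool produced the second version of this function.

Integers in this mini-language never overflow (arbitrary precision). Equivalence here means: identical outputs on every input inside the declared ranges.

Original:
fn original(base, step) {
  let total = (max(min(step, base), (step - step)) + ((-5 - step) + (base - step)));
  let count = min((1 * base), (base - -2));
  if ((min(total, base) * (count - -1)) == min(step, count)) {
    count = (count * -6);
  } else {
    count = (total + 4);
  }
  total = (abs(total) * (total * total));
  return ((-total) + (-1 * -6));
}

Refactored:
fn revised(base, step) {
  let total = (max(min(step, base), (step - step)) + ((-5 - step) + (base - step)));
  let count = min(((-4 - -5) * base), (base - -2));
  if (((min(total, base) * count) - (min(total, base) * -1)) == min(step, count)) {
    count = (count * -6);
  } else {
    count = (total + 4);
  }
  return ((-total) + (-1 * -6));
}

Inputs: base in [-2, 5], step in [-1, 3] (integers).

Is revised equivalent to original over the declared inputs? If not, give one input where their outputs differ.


base=-2, step=-1 yields -119 from original but 11 from revised.
verdict: not equivalent; witness: base=-2, step=-1


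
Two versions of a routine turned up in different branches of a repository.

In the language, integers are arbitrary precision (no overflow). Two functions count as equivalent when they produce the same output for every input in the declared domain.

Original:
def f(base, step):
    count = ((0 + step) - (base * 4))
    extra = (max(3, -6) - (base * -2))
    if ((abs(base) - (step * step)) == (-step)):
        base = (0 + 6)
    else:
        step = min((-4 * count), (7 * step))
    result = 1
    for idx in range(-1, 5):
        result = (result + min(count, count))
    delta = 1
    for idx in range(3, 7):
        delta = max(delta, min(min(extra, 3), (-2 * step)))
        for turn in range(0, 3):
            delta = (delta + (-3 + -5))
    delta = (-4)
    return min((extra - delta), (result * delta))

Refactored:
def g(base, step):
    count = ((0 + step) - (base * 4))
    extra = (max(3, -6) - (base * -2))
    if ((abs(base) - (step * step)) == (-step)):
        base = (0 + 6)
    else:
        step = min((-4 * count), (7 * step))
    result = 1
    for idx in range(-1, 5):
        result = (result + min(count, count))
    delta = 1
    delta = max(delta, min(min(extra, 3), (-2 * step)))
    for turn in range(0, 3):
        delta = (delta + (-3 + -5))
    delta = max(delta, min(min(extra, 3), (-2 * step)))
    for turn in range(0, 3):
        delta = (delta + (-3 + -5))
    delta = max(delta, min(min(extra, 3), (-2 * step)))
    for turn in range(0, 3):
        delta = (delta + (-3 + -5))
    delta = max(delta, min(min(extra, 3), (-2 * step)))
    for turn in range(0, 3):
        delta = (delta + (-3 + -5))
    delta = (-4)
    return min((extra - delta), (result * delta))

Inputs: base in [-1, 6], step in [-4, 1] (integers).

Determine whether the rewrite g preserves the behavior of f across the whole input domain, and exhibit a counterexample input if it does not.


This is a faithful refactor — min/max/abs usage differs, plus loop structure differs, plus constant usage differs, plus arithmetic usage differs, plus statement counts differ, but the computed results match everywhere.
Tracing base=-1, step=-4: f: count = 0; extra = 1; ((abs(base) - (step * step)) == (-step)) -> false; step = -28; result = 1; [idx=-1]; result = 1; [idx=0]; result = 1; [idx=1]; result = 1; [idx=2]; result = 1; [idx=3]; result = 1; [idx=4]; result = 1; delta = 1; [idx=3]; delta = 1; [turn=0]; delta = -7; [turn=1]; delta = -15; [turn=2]; delta = -23; [idx=4]; delta = 1; [turn=0]; delta = -7; [turn=1]; delta = -15; [turn=2]; delta = -23; [idx=5]; delta = 1; [turn=0]; delta = -7; [turn=1]; delta = -15; [turn=2]; delta = -23; [idx=6]; delta = 1; [turn=0]; delta = -7; [turn=1]; delta = -15; [turn=2]; delta = -23; delta = -4; return -4 | g: count = 0; extra = 1; ((abs(base) - (step * step)) == (-step)) -> false; step = -28; result = 1; [idx=-1]; result = 1; [idx=0]; result = 1; [idx=1]; result = 1; [idx=2]; result = 1; [idx=3]; result = 1; [idx=4]; result = 1; delta = 1; delta = 1; [turn=0]; delta = -7; [turn=1]; delta = -15; [turn=2]; delta = -23; delta = 1; [turn=0]; delta = -7; [turn=1]; delta = -15; [turn=2]; delta = -23; delta = 1; [turn=0]; delta = -7; [turn=1]; delta = -15; [turn=2]; delta = -23; delta = 1; [turn=0]; delta = -7; [turn=1]; delta = -15; [turn=2]; delta = -23; delta = -4; return -4 — matching result -4.
Sweeping the whole domain (48 inputs) finds no disagreement.
verdict: equivalent


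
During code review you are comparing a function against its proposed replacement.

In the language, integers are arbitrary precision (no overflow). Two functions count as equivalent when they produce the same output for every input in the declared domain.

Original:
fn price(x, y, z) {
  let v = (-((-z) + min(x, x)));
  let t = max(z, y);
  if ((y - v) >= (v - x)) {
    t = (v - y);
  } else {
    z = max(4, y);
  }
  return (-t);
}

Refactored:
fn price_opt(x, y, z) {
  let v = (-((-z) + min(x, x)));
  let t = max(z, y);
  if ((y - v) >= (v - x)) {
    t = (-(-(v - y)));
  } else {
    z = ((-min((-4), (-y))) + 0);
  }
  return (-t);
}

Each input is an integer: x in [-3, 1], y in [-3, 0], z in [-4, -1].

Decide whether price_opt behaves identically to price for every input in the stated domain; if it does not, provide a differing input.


The two versions differ — the changes include min/max/abs usage differs; also constant usage differs; also arithmetic usage differs.
Tracing x=0, y=0, z=-4: price: v := -4 | t := 0 | ((y - v) >= (v - x)): true | t := -4 | result 4 | price_opt: v := -4 | t := 0 | ((y - v) >= (v - x)): true | t := -4 | result 4 — matching result 4.
Across all 80 domain points the two functions coincide.
verdict: equivalent


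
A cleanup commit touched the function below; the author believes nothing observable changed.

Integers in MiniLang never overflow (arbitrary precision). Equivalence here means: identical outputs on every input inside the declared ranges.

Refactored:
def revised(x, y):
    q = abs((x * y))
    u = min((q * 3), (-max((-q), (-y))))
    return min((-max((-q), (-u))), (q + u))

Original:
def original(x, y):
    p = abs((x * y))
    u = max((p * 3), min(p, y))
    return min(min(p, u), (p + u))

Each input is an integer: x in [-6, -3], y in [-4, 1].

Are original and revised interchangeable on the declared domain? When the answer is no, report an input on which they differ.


Run the pair on x=-6, y=-4.
original: p=24, then u=72, then returns 24
revised: q=24, then u=-4, then returns -4
24 != -4, so the rewrite changes behavior.
verdict: not equivalent; witness: x=-6, y=-4


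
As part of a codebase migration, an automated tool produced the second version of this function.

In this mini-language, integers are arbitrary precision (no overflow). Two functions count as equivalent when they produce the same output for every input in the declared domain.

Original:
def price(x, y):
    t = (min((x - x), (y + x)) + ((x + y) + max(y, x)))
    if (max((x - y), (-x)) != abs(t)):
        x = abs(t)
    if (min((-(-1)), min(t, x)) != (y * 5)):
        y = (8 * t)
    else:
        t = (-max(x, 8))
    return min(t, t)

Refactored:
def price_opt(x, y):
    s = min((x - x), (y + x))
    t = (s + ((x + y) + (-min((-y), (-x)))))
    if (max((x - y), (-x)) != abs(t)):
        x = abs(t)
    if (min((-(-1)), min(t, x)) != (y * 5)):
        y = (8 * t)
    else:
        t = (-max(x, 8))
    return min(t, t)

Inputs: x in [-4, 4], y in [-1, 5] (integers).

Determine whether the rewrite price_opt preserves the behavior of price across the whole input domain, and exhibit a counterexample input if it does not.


Side by side, the visible changes include: min/max/abs usage differs, and statement counts differ, and local variable names differ.
Tracing x=-3, y=2: price: t := 0 | (max((x - y), (-x)) != abs(t)): true | x := 0 | (min((-(-1)), min(t, x)) != (y * 5)): true | y := 0 | result 0 | price_opt: s := -1 | t := 0 | (max((x - y), (-x)) != abs(t)): true | x := 0 | (min((-(-1)), min(t, x)) != (y * 5)): true | y := 0 | result 0 — matching result 0.
Sweeping the whole domain (63 inputs) finds no disagreement.
verdict: equivalent


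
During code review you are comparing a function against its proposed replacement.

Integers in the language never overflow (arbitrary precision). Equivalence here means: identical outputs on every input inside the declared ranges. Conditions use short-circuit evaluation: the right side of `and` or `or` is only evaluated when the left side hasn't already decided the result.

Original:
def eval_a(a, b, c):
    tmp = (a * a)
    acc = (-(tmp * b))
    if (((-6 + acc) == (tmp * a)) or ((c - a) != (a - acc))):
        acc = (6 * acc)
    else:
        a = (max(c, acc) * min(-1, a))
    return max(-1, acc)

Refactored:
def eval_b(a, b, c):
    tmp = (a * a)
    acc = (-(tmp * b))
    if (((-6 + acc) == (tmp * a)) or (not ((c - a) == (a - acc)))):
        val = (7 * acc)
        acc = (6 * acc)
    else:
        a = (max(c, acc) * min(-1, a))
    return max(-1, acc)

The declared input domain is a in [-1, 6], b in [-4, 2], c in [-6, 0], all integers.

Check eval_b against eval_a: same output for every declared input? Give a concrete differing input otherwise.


Equivalent — the differences include comparison usage differs; statement counts differ; constant usage differs; arithmetic usage differs; boolean connective usage differs; local variable names differ, yet no declared input distinguishes the two.
Spot check at a=-1, b=2, c=-3 — eval_a: tmp = 1; acc = -2; (((-6 + acc) == (tmp * a)) or ((c - a) != (a - acc))) -> true; acc = -12; return -1. eval_b: tmp = 1; acc = -2; (((-6 + acc) == (tmp * a)) or (not ((c - a) == (a - acc)))) -> true; val = -14; acc = -12; return -1. Both give -1.
Every one of the 392 inputs gives matching results.
verdict: equivalent


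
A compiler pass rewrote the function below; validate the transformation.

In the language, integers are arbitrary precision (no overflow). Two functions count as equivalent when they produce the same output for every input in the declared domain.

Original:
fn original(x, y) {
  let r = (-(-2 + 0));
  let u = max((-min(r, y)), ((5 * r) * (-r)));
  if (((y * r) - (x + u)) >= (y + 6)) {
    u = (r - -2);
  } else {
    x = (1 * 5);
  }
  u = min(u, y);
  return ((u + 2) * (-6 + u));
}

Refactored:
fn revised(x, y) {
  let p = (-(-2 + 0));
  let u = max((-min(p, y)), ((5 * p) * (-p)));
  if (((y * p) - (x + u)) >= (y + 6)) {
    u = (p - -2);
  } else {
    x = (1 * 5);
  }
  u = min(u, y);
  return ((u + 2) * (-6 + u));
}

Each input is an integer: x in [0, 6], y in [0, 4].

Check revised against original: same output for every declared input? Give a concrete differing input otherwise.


Side by side, the visible changes include: local variable names differ.
Tracing x=1, y=3: original: r becomes 2; next u becomes -2; next (((y * r) - (x + u)) >= (y + 6)) evaluates to false; next x becomes 5; next u becomes -2; next final value 0 | revised: p becomes 2; next u becomes -2; next (((y * p) - (x + u)) >= (y + 6)) evaluates to false; next x becomes 5; next u becomes -2; next final value 0 — matching result 0.
Across all 35 domain points the two functions coincide.
verdict: equivalent


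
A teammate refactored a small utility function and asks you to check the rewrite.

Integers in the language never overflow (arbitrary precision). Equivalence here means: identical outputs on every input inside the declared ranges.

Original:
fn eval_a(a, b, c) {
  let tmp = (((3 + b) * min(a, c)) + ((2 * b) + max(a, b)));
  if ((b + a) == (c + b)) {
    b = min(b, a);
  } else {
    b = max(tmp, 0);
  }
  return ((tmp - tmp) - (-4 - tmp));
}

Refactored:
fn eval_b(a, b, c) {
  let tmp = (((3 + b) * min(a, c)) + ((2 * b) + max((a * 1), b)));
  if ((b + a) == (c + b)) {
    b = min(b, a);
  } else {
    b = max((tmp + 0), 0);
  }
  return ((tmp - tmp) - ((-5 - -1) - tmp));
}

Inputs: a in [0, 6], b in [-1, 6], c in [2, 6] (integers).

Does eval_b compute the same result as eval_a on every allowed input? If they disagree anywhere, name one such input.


Changes here: arithmetic usage differs, constant usage differs; the full 280-point sweep finds no disagreement.
verdict: equivalent


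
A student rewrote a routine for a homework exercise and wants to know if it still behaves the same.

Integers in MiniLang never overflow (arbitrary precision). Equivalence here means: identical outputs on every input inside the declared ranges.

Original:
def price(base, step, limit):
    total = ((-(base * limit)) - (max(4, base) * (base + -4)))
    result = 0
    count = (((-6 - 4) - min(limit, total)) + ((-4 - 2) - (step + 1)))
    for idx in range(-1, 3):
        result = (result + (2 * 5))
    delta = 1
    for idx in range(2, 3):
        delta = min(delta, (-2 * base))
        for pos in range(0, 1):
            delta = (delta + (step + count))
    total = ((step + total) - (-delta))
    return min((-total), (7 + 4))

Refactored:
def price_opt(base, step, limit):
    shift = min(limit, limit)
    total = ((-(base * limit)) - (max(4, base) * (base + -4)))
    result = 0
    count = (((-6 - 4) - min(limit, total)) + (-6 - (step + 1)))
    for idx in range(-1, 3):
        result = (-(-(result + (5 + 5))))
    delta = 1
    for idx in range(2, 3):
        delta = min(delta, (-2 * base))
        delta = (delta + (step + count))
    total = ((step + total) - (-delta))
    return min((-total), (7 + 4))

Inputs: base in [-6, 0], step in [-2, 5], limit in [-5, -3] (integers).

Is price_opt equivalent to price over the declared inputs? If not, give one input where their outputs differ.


The two are interchangeable: constant usage differs, and local variable names differ, and min/max/abs usage differs, and loop structure differs, and arithmetic usage differs, and every declared input agrees.
Spot check at base=-5, step=-2, limit=-5 — price: total = 11; result = 0; count = -10; [idx=-1]; result = 10; [idx=0]; result = 20; [idx=1]; result = 30; [idx=2]; result = 40; delta = 1; [idx=2]; delta = 1; [pos=0]; delta = -11; total = -2; return 2. price_opt: shift = -5; total = 11; result = 0; count = -10; [idx=-1]; result = 10; [idx=0]; result = 20; [idx=1]; result = 30; [idx=2]; result = 40; delta = 1; [idx=2]; delta = 1; delta = -11; total = -2; return 2. Both give 2.
Across all 168 domain points the two functions coincide.
verdict: equivalent


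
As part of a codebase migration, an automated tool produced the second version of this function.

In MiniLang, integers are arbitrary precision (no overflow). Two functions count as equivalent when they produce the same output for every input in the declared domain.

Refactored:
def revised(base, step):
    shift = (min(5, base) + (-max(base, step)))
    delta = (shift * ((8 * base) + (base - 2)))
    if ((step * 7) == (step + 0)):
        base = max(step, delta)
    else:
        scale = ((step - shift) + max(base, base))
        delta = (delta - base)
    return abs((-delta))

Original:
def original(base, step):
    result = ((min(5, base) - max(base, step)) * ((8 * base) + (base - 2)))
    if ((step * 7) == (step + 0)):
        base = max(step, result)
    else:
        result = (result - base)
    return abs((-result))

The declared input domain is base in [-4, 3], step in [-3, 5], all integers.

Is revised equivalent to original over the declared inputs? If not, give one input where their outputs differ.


Equivalent — the differences include local variable names differ; statement counts differ; arithmetic usage differs; min/max/abs usage differs, yet no declared input distinguishes the two.
Tracing base=-4, step=1: original: result = 190; ((step * 7) == (step + 0)) -> false; result = 194; return 194 | revised: shift = -5; delta = 190; ((step * 7) == (step + 0)) -> false; scale = 2; delta = 194; return 194 — matching result 194.
Across all 72 domain points the two functions coincide.
verdict: equivalent


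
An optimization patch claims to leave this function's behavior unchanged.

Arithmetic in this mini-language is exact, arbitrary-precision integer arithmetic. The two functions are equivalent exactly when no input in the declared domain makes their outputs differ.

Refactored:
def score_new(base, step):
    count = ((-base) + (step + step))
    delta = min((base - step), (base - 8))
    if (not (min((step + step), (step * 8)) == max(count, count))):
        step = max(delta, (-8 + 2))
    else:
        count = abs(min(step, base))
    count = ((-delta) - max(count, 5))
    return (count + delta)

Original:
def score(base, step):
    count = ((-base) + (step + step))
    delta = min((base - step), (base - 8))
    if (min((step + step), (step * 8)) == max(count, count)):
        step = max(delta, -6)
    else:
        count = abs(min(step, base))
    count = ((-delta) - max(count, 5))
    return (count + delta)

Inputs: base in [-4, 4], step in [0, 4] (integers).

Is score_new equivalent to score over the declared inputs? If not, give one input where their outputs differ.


Try base=-4, step=1.
score: count=6, then delta=-12, then (min((step + step), (step * 8)) == max(count, count)) is false, then count=4, then count=7, then returns -5
score_new: count=6, then delta=-12, then (not (min((step + step), (step * 8)) == max(count, count))) is true, then step=-6, then count=6, then returns -6
-5 and -6 differ, so these are not the same function on this domain.
verdict: not equivalent; witness: base=-4, step=1


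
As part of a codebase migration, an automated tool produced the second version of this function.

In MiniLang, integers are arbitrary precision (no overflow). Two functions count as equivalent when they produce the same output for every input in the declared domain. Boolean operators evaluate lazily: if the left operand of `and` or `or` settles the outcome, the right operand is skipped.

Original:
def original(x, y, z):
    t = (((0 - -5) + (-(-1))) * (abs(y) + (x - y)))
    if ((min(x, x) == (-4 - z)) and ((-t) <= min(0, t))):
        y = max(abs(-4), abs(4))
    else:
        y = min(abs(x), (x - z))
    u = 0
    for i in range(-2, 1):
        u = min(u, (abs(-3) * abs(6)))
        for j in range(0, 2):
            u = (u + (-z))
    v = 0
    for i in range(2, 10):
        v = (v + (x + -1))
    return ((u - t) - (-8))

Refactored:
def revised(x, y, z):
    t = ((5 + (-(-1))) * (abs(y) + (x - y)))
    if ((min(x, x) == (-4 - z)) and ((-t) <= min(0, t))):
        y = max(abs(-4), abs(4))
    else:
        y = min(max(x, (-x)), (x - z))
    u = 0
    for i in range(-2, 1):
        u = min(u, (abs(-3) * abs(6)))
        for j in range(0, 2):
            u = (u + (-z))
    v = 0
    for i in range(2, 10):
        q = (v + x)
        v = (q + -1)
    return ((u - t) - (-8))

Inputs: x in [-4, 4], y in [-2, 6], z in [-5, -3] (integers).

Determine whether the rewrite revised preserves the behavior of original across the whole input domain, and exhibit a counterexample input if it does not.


The two versions differ — the changes include arithmetic usage differs, plus min/max/abs usage differs, plus local variable names differ, plus statement counts differ, plus constant usage differs.
Spot check at x=-2, y=-1, z=-4 — original: t = 0; ((min(x, x) == (-4 - z)) and ((-t) <= min(0, t))) -> false; y = 2; u = 0; [i=-2]; u = 0; [j=0]; u = 4; [j=1]; u = 8; [i=-1]; u = 8; [j=0]; u = 12; [j=1]; u = 16; [i=0]; u = 16; [j=0]; u = 20; [j=1]; u = 24; v = 0; [i=2]; v = -3; [i=3]; v = -6; [i=4]; v = -9; [i=5]; v = -12; [i=6]; v = -15; [i=7]; v = -18; [i=8]; v = -21; [i=9]; v = -24; return 32. revised: t = 0; ((min(x, x) == (-4 - z)) and ((-t) <= min(0, t))) -> false; y = 2; u = 0; [i=-2]; u = 0; [j=0]; u = 4; [j=1]; u = 8; [i=-1]; u = 8; [j=0]; u = 12; [j=1]; u = 16; [i=0]; u = 16; [j=0]; u = 20; [j=1]; u = 24; v = 0; [i=2]; q = -2; v = -3; [i=3]; q = -5; v = -6; [i=4]; q = -8; v = -9; [i=5]; q = -11; v = -12; [i=6]; q = -14; v = -15; [i=7]; q = -17; v = -18; [i=8]; q = -20; v = -21; [i=9]; q = -23; v = -24; return 32. Both give 32.
Every one of the 243 inputs gives matching results.
verdict: equivalent
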